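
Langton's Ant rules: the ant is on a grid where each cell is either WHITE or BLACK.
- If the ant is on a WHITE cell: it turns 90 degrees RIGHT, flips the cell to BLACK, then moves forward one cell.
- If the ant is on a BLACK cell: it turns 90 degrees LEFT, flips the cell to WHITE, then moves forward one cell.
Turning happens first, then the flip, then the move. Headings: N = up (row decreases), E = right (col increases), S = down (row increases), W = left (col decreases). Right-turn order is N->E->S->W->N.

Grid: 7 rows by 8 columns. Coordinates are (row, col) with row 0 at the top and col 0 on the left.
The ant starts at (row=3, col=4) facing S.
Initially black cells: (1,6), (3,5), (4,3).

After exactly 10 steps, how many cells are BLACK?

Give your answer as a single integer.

Step 1: on WHITE (3,4): turn R to W, flip to black, move to (3,3). |black|=4
Step 2: on WHITE (3,3): turn R to N, flip to black, move to (2,3). |black|=5
Step 3: on WHITE (2,3): turn R to E, flip to black, move to (2,4). |black|=6
Step 4: on WHITE (2,4): turn R to S, flip to black, move to (3,4). |black|=7
Step 5: on BLACK (3,4): turn L to E, flip to white, move to (3,5). |black|=6
Step 6: on BLACK (3,5): turn L to N, flip to white, move to (2,5). |black|=5
Step 7: on WHITE (2,5): turn R to E, flip to black, move to (2,6). |black|=6
Step 8: on WHITE (2,6): turn R to S, flip to black, move to (3,6). |black|=7
Step 9: on WHITE (3,6): turn R to W, flip to black, move to (3,5). |black|=8
Step 10: on WHITE (3,5): turn R to N, flip to black, move to (2,5). |black|=9

Answer: 9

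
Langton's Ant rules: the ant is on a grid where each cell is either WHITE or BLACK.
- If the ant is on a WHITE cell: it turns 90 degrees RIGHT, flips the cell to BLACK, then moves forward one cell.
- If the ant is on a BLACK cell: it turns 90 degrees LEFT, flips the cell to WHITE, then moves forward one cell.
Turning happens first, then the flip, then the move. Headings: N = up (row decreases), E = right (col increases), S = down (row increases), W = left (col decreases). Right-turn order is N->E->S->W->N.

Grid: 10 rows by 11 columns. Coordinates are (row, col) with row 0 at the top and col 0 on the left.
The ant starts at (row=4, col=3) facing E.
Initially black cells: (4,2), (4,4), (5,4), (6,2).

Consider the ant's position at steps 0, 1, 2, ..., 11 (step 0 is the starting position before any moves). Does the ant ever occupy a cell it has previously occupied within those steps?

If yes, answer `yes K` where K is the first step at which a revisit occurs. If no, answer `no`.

Answer: yes 7

Derivation:
Step 1: on WHITE (4,3): turn R to S, flip to black, move to (5,3). |black|=5 — new cell
Step 2: on WHITE (5,3): turn R to W, flip to black, move to (5,2). |black|=6 — new cell
Step 3: on WHITE (5,2): turn R to N, flip to black, move to (4,2). |black|=7 — new cell
Step 4: on BLACK (4,2): turn L to W, flip to white, move to (4,1). |black|=6 — new cell
Step 5: on WHITE (4,1): turn R to N, flip to black, move to (3,1). |black|=7 — new cell
Step 6: on WHITE (3,1): turn R to E, flip to black, move to (3,2). |black|=8 — new cell
Step 7: on WHITE (3,2): turn R to S, flip to black, move to (4,2). |black|=9 — REVISIT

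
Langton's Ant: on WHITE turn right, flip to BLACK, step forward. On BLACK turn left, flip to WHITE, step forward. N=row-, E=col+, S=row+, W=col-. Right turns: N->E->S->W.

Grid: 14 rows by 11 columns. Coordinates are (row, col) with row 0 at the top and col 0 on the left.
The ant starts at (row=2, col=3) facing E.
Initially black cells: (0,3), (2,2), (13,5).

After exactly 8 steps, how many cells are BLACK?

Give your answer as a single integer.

Answer: 9

Derivation:
Step 1: on WHITE (2,3): turn R to S, flip to black, move to (3,3). |black|=4
Step 2: on WHITE (3,3): turn R to W, flip to black, move to (3,2). |black|=5
Step 3: on WHITE (3,2): turn R to N, flip to black, move to (2,2). |black|=6
Step 4: on BLACK (2,2): turn L to W, flip to white, move to (2,1). |black|=5
Step 5: on WHITE (2,1): turn R to N, flip to black, move to (1,1). |black|=6
Step 6: on WHITE (1,1): turn R to E, flip to black, move to (1,2). |black|=7
Step 7: on WHITE (1,2): turn R to S, flip to black, move to (2,2). |black|=8
Step 8: on WHITE (2,2): turn R to W, flip to black, move to (2,1). |black|=9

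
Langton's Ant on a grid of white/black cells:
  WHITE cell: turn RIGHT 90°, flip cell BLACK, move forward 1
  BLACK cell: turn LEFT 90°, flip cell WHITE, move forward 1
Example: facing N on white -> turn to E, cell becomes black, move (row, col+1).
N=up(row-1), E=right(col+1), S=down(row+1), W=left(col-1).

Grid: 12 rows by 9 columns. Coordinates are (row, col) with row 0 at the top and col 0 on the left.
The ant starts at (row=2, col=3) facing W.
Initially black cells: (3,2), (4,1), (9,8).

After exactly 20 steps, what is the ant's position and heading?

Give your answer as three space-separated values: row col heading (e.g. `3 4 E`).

Step 1: on WHITE (2,3): turn R to N, flip to black, move to (1,3). |black|=4
Step 2: on WHITE (1,3): turn R to E, flip to black, move to (1,4). |black|=5
Step 3: on WHITE (1,4): turn R to S, flip to black, move to (2,4). |black|=6
Step 4: on WHITE (2,4): turn R to W, flip to black, move to (2,3). |black|=7
Step 5: on BLACK (2,3): turn L to S, flip to white, move to (3,3). |black|=6
Step 6: on WHITE (3,3): turn R to W, flip to black, move to (3,2). |black|=7
Step 7: on BLACK (3,2): turn L to S, flip to white, move to (4,2). |black|=6
Step 8: on WHITE (4,2): turn R to W, flip to black, move to (4,1). |black|=7
Step 9: on BLACK (4,1): turn L to S, flip to white, move to (5,1). |black|=6
Step 10: on WHITE (5,1): turn R to W, flip to black, move to (5,0). |black|=7
Step 11: on WHITE (5,0): turn R to N, flip to black, move to (4,0). |black|=8
Step 12: on WHITE (4,0): turn R to E, flip to black, move to (4,1). |black|=9
Step 13: on WHITE (4,1): turn R to S, flip to black, move to (5,1). |black|=10
Step 14: on BLACK (5,1): turn L to E, flip to white, move to (5,2). |black|=9
Step 15: on WHITE (5,2): turn R to S, flip to black, move to (6,2). |black|=10
Step 16: on WHITE (6,2): turn R to W, flip to black, move to (6,1). |black|=11
Step 17: on WHITE (6,1): turn R to N, flip to black, move to (5,1). |black|=12
Step 18: on WHITE (5,1): turn R to E, flip to black, move to (5,2). |black|=13
Step 19: on BLACK (5,2): turn L to N, flip to white, move to (4,2). |black|=12
Step 20: on BLACK (4,2): turn L to W, flip to white, move to (4,1). |black|=11

Answer: 4 1 W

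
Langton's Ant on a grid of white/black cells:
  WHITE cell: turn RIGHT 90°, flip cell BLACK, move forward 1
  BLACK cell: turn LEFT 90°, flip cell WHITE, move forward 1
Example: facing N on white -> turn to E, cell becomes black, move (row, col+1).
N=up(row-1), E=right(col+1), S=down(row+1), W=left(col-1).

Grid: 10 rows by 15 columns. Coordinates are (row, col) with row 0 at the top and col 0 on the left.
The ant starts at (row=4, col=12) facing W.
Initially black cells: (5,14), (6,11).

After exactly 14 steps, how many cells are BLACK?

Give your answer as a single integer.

Answer: 12

Derivation:
Step 1: on WHITE (4,12): turn R to N, flip to black, move to (3,12). |black|=3
Step 2: on WHITE (3,12): turn R to E, flip to black, move to (3,13). |black|=4
Step 3: on WHITE (3,13): turn R to S, flip to black, move to (4,13). |black|=5
Step 4: on WHITE (4,13): turn R to W, flip to black, move to (4,12). |black|=6
Step 5: on BLACK (4,12): turn L to S, flip to white, move to (5,12). |black|=5
Step 6: on WHITE (5,12): turn R to W, flip to black, move to (5,11). |black|=6
Step 7: on WHITE (5,11): turn R to N, flip to black, move to (4,11). |black|=7
Step 8: on WHITE (4,11): turn R to E, flip to black, move to (4,12). |black|=8
Step 9: on WHITE (4,12): turn R to S, flip to black, move to (5,12). |black|=9
Step 10: on BLACK (5,12): turn L to E, flip to white, move to (5,13). |black|=8
Step 11: on WHITE (5,13): turn R to S, flip to black, move to (6,13). |black|=9
Step 12: on WHITE (6,13): turn R to W, flip to black, move to (6,12). |black|=10
Step 13: on WHITE (6,12): turn R to N, flip to black, move to (5,12). |black|=11
Step 14: on WHITE (5,12): turn R to E, flip to black, move to (5,13). |black|=12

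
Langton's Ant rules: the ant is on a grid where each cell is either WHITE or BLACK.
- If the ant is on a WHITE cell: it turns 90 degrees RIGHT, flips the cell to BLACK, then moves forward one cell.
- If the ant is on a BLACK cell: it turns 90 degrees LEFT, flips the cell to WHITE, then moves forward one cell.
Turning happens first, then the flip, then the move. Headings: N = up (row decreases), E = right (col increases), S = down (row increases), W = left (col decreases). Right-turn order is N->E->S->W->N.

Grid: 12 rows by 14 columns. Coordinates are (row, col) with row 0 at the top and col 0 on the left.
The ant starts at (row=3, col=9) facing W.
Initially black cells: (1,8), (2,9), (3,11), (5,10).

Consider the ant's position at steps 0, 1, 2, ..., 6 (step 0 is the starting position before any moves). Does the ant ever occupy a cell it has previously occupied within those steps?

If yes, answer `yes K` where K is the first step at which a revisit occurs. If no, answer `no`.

Answer: no

Derivation:
Step 1: on WHITE (3,9): turn R to N, flip to black, move to (2,9). |black|=5 — new cell
Step 2: on BLACK (2,9): turn L to W, flip to white, move to (2,8). |black|=4 — new cell
Step 3: on WHITE (2,8): turn R to N, flip to black, move to (1,8). |black|=5 — new cell
Step 4: on BLACK (1,8): turn L to W, flip to white, move to (1,7). |black|=4 — new cell
Step 5: on WHITE (1,7): turn R to N, flip to black, move to (0,7). |black|=5 — new cell
Step 6: on WHITE (0,7): turn R to E, flip to black, move to (0,8). |black|=6 — new cell
No revisit within 6 steps.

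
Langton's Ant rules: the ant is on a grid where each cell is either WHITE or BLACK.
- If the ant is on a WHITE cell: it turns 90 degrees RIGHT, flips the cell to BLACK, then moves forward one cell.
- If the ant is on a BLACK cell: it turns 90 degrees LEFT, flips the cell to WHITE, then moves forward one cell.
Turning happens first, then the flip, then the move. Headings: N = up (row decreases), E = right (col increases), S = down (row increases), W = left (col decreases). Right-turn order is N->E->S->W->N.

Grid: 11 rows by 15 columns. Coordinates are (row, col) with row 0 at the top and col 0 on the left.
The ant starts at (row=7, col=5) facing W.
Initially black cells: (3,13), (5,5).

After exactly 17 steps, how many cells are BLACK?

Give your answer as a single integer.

Step 1: on WHITE (7,5): turn R to N, flip to black, move to (6,5). |black|=3
Step 2: on WHITE (6,5): turn R to E, flip to black, move to (6,6). |black|=4
Step 3: on WHITE (6,6): turn R to S, flip to black, move to (7,6). |black|=5
Step 4: on WHITE (7,6): turn R to W, flip to black, move to (7,5). |black|=6
Step 5: on BLACK (7,5): turn L to S, flip to white, move to (8,5). |black|=5
Step 6: on WHITE (8,5): turn R to W, flip to black, move to (8,4). |black|=6
Step 7: on WHITE (8,4): turn R to N, flip to black, move to (7,4). |black|=7
Step 8: on WHITE (7,4): turn R to E, flip to black, move to (7,5). |black|=8
Step 9: on WHITE (7,5): turn R to S, flip to black, move to (8,5). |black|=9
Step 10: on BLACK (8,5): turn L to E, flip to white, move to (8,6). |black|=8
Step 11: on WHITE (8,6): turn R to S, flip to black, move to (9,6). |black|=9
Step 12: on WHITE (9,6): turn R to W, flip to black, move to (9,5). |black|=10
Step 13: on WHITE (9,5): turn R to N, flip to black, move to (8,5). |black|=11
Step 14: on WHITE (8,5): turn R to E, flip to black, move to (8,6). |black|=12
Step 15: on BLACK (8,6): turn L to N, flip to white, move to (7,6). |black|=11
Step 16: on BLACK (7,6): turn L to W, flip to white, move to (7,5). |black|=10
Step 17: on BLACK (7,5): turn L to S, flip to white, move to (8,5). |black|=9

Answer: 9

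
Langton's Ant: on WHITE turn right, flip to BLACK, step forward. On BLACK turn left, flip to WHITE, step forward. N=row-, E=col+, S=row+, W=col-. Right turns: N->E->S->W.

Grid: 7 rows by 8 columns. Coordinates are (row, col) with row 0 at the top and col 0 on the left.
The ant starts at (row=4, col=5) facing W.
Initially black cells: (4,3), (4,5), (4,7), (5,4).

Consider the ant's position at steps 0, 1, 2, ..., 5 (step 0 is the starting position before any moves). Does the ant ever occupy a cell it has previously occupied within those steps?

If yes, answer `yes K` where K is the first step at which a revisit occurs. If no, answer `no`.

Answer: no

Derivation:
Step 1: on BLACK (4,5): turn L to S, flip to white, move to (5,5). |black|=3 — new cell
Step 2: on WHITE (5,5): turn R to W, flip to black, move to (5,4). |black|=4 — new cell
Step 3: on BLACK (5,4): turn L to S, flip to white, move to (6,4). |black|=3 — new cell
Step 4: on WHITE (6,4): turn R to W, flip to black, move to (6,3). |black|=4 — new cell
Step 5: on WHITE (6,3): turn R to N, flip to black, move to (5,3). |black|=5 — new cell
No revisit within 5 steps.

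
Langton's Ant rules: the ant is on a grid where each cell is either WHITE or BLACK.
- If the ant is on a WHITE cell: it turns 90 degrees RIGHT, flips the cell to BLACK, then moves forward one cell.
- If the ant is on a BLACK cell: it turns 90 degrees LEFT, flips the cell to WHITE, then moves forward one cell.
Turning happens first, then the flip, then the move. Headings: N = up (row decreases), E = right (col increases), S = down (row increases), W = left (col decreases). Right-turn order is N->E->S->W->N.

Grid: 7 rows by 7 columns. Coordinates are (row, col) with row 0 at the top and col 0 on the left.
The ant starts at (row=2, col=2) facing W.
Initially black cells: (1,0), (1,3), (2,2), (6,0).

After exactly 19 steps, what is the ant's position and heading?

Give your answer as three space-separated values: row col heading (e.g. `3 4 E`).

Step 1: on BLACK (2,2): turn L to S, flip to white, move to (3,2). |black|=3
Step 2: on WHITE (3,2): turn R to W, flip to black, move to (3,1). |black|=4
Step 3: on WHITE (3,1): turn R to N, flip to black, move to (2,1). |black|=5
Step 4: on WHITE (2,1): turn R to E, flip to black, move to (2,2). |black|=6
Step 5: on WHITE (2,2): turn R to S, flip to black, move to (3,2). |black|=7
Step 6: on BLACK (3,2): turn L to E, flip to white, move to (3,3). |black|=6
Step 7: on WHITE (3,3): turn R to S, flip to black, move to (4,3). |black|=7
Step 8: on WHITE (4,3): turn R to W, flip to black, move to (4,2). |black|=8
Step 9: on WHITE (4,2): turn R to N, flip to black, move to (3,2). |black|=9
Step 10: on WHITE (3,2): turn R to E, flip to black, move to (3,3). |black|=10
Step 11: on BLACK (3,3): turn L to N, flip to white, move to (2,3). |black|=9
Step 12: on WHITE (2,3): turn R to E, flip to black, move to (2,4). |black|=10
Step 13: on WHITE (2,4): turn R to S, flip to black, move to (3,4). |black|=11
Step 14: on WHITE (3,4): turn R to W, flip to black, move to (3,3). |black|=12
Step 15: on WHITE (3,3): turn R to N, flip to black, move to (2,3). |black|=13
Step 16: on BLACK (2,3): turn L to W, flip to white, move to (2,2). |black|=12
Step 17: on BLACK (2,2): turn L to S, flip to white, move to (3,2). |black|=11
Step 18: on BLACK (3,2): turn L to E, flip to white, move to (3,3). |black|=10
Step 19: on BLACK (3,3): turn L to N, flip to white, move to (2,3). |black|=9

Answer: 2 3 N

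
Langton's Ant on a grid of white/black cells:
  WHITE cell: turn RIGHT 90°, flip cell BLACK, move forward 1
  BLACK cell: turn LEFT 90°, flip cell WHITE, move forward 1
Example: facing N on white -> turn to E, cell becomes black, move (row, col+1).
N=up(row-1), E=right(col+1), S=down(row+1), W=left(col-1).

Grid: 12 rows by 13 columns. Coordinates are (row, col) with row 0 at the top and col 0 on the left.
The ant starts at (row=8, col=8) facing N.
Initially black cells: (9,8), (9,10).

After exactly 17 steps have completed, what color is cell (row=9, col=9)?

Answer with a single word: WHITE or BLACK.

Answer: WHITE

Derivation:
Step 1: on WHITE (8,8): turn R to E, flip to black, move to (8,9). |black|=3
Step 2: on WHITE (8,9): turn R to S, flip to black, move to (9,9). |black|=4
Step 3: on WHITE (9,9): turn R to W, flip to black, move to (9,8). |black|=5
Step 4: on BLACK (9,8): turn L to S, flip to white, move to (10,8). |black|=4
Step 5: on WHITE (10,8): turn R to W, flip to black, move to (10,7). |black|=5
Step 6: on WHITE (10,7): turn R to N, flip to black, move to (9,7). |black|=6
Step 7: on WHITE (9,7): turn R to E, flip to black, move to (9,8). |black|=7
Step 8: on WHITE (9,8): turn R to S, flip to black, move to (10,8). |black|=8
Step 9: on BLACK (10,8): turn L to E, flip to white, move to (10,9). |black|=7
Step 10: on WHITE (10,9): turn R to S, flip to black, move to (11,9). |black|=8
Step 11: on WHITE (11,9): turn R to W, flip to black, move to (11,8). |black|=9
Step 12: on WHITE (11,8): turn R to N, flip to black, move to (10,8). |black|=10
Step 13: on WHITE (10,8): turn R to E, flip to black, move to (10,9). |black|=11
Step 14: on BLACK (10,9): turn L to N, flip to white, move to (9,9). |black|=10
Step 15: on BLACK (9,9): turn L to W, flip to white, move to (9,8). |black|=9
Step 16: on BLACK (9,8): turn L to S, flip to white, move to (10,8). |black|=8
Step 17: on BLACK (10,8): turn L to E, flip to white, move to (10,9). |black|=7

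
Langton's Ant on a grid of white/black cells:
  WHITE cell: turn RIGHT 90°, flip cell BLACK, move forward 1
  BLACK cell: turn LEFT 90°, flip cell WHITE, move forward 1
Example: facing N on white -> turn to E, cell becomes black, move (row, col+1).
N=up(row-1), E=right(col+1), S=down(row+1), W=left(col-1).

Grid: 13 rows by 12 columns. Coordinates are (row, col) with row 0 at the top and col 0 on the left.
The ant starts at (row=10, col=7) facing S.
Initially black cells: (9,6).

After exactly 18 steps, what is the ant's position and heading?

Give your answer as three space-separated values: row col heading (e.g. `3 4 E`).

Answer: 11 4 S

Derivation:
Step 1: on WHITE (10,7): turn R to W, flip to black, move to (10,6). |black|=2
Step 2: on WHITE (10,6): turn R to N, flip to black, move to (9,6). |black|=3
Step 3: on BLACK (9,6): turn L to W, flip to white, move to (9,5). |black|=2
Step 4: on WHITE (9,5): turn R to N, flip to black, move to (8,5). |black|=3
Step 5: on WHITE (8,5): turn R to E, flip to black, move to (8,6). |black|=4
Step 6: on WHITE (8,6): turn R to S, flip to black, move to (9,6). |black|=5
Step 7: on WHITE (9,6): turn R to W, flip to black, move to (9,5). |black|=6
Step 8: on BLACK (9,5): turn L to S, flip to white, move to (10,5). |black|=5
Step 9: on WHITE (10,5): turn R to W, flip to black, move to (10,4). |black|=6
Step 10: on WHITE (10,4): turn R to N, flip to black, move to (9,4). |black|=7
Step 11: on WHITE (9,4): turn R to E, flip to black, move to (9,5). |black|=8
Step 12: on WHITE (9,5): turn R to S, flip to black, move to (10,5). |black|=9
Step 13: on BLACK (10,5): turn L to E, flip to white, move to (10,6). |black|=8
Step 14: on BLACK (10,6): turn L to N, flip to white, move to (9,6). |black|=7
Step 15: on BLACK (9,6): turn L to W, flip to white, move to (9,5). |black|=6
Step 16: on BLACK (9,5): turn L to S, flip to white, move to (10,5). |black|=5
Step 17: on WHITE (10,5): turn R to W, flip to black, move to (10,4). |black|=6
Step 18: on BLACK (10,4): turn L to S, flip to white, move to (11,4). |black|=5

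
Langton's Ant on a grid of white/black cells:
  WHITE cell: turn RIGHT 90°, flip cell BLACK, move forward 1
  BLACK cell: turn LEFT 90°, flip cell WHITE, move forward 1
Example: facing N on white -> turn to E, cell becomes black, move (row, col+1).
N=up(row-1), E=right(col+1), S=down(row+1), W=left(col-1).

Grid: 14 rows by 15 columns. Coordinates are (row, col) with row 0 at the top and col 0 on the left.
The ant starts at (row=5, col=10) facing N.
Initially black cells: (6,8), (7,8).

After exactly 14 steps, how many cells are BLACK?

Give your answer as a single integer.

Answer: 8

Derivation:
Step 1: on WHITE (5,10): turn R to E, flip to black, move to (5,11). |black|=3
Step 2: on WHITE (5,11): turn R to S, flip to black, move to (6,11). |black|=4
Step 3: on WHITE (6,11): turn R to W, flip to black, move to (6,10). |black|=5
Step 4: on WHITE (6,10): turn R to N, flip to black, move to (5,10). |black|=6
Step 5: on BLACK (5,10): turn L to W, flip to white, move to (5,9). |black|=5
Step 6: on WHITE (5,9): turn R to N, flip to black, move to (4,9). |black|=6
Step 7: on WHITE (4,9): turn R to E, flip to black, move to (4,10). |black|=7
Step 8: on WHITE (4,10): turn R to S, flip to black, move to (5,10). |black|=8
Step 9: on WHITE (5,10): turn R to W, flip to black, move to (5,9). |black|=9
Step 10: on BLACK (5,9): turn L to S, flip to white, move to (6,9). |black|=8
Step 11: on WHITE (6,9): turn R to W, flip to black, move to (6,8). |black|=9
Step 12: on BLACK (6,8): turn L to S, flip to white, move to (7,8). |black|=8
Step 13: on BLACK (7,8): turn L to E, flip to white, move to (7,9). |black|=7
Step 14: on WHITE (7,9): turn R to S, flip to black, move to (8,9). |black|=8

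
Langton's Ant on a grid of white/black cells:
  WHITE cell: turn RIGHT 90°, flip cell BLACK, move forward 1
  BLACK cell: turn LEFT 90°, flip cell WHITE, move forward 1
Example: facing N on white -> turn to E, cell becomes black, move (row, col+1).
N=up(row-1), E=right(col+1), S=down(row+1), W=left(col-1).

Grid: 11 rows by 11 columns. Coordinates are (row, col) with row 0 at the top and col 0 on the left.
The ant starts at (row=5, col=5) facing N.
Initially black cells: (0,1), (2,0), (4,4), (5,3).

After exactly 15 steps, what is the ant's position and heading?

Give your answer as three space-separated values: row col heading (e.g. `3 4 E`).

Answer: 4 3 W

Derivation:
Step 1: on WHITE (5,5): turn R to E, flip to black, move to (5,6). |black|=5
Step 2: on WHITE (5,6): turn R to S, flip to black, move to (6,6). |black|=6
Step 3: on WHITE (6,6): turn R to W, flip to black, move to (6,5). |black|=7
Step 4: on WHITE (6,5): turn R to N, flip to black, move to (5,5). |black|=8
Step 5: on BLACK (5,5): turn L to W, flip to white, move to (5,4). |black|=7
Step 6: on WHITE (5,4): turn R to N, flip to black, move to (4,4). |black|=8
Step 7: on BLACK (4,4): turn L to W, flip to white, move to (4,3). |black|=7
Step 8: on WHITE (4,3): turn R to N, flip to black, move to (3,3). |black|=8
Step 9: on WHITE (3,3): turn R to E, flip to black, move to (3,4). |black|=9
Step 10: on WHITE (3,4): turn R to S, flip to black, move to (4,4). |black|=10
Step 11: on WHITE (4,4): turn R to W, flip to black, move to (4,3). |black|=11
Step 12: on BLACK (4,3): turn L to S, flip to white, move to (5,3). |black|=10
Step 13: on BLACK (5,3): turn L to E, flip to white, move to (5,4). |black|=9
Step 14: on BLACK (5,4): turn L to N, flip to white, move to (4,4). |black|=8
Step 15: on BLACK (4,4): turn L to W, flip to white, move to (4,3). |black|=7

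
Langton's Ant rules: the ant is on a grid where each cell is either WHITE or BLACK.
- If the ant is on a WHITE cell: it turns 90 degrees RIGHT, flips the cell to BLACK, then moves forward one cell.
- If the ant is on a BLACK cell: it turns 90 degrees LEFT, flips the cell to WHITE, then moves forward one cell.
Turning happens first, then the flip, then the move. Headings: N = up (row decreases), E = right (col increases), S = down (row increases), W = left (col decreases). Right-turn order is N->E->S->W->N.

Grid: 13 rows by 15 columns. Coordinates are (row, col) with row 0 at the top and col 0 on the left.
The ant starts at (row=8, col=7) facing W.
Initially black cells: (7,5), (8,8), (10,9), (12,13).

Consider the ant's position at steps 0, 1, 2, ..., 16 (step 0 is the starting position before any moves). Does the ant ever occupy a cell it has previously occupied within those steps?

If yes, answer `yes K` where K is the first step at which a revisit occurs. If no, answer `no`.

Step 1: on WHITE (8,7): turn R to N, flip to black, move to (7,7). |black|=5 — new cell
Step 2: on WHITE (7,7): turn R to E, flip to black, move to (7,8). |black|=6 — new cell
Step 3: on WHITE (7,8): turn R to S, flip to black, move to (8,8). |black|=7 — new cell
Step 4: on BLACK (8,8): turn L to E, flip to white, move to (8,9). |black|=6 — new cell
Step 5: on WHITE (8,9): turn R to S, flip to black, move to (9,9). |black|=7 — new cell
Step 6: on WHITE (9,9): turn R to W, flip to black, move to (9,8). |black|=8 — new cell
Step 7: on WHITE (9,8): turn R to N, flip to black, move to (8,8). |black|=9 — REVISIT

Answer: yes 7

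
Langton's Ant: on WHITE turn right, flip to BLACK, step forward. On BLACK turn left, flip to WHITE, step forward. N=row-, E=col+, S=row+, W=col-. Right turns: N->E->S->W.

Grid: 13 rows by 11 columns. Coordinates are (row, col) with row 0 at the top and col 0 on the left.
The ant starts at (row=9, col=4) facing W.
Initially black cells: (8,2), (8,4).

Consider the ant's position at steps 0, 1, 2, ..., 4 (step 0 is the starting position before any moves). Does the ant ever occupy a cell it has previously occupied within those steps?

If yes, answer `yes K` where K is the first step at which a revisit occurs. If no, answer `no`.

Step 1: on WHITE (9,4): turn R to N, flip to black, move to (8,4). |black|=3 — new cell
Step 2: on BLACK (8,4): turn L to W, flip to white, move to (8,3). |black|=2 — new cell
Step 3: on WHITE (8,3): turn R to N, flip to black, move to (7,3). |black|=3 — new cell
Step 4: on WHITE (7,3): turn R to E, flip to black, move to (7,4). |black|=4 — new cell
No revisit within 4 steps.

Answer: no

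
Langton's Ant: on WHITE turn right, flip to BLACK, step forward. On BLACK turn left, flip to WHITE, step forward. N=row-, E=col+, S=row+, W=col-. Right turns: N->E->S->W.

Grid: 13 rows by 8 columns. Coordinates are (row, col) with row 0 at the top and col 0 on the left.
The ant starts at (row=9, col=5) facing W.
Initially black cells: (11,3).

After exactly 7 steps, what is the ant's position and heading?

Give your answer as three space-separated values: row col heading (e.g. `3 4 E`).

Step 1: on WHITE (9,5): turn R to N, flip to black, move to (8,5). |black|=2
Step 2: on WHITE (8,5): turn R to E, flip to black, move to (8,6). |black|=3
Step 3: on WHITE (8,6): turn R to S, flip to black, move to (9,6). |black|=4
Step 4: on WHITE (9,6): turn R to W, flip to black, move to (9,5). |black|=5
Step 5: on BLACK (9,5): turn L to S, flip to white, move to (10,5). |black|=4
Step 6: on WHITE (10,5): turn R to W, flip to black, move to (10,4). |black|=5
Step 7: on WHITE (10,4): turn R to N, flip to black, move to (9,4). |black|=6

Answer: 9 4 N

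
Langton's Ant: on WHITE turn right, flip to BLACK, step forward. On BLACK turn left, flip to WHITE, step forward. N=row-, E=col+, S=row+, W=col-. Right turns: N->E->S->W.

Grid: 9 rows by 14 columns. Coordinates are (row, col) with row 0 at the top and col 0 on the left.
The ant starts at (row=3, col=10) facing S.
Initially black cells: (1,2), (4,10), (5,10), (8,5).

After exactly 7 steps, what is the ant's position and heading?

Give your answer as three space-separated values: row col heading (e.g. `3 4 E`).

Step 1: on WHITE (3,10): turn R to W, flip to black, move to (3,9). |black|=5
Step 2: on WHITE (3,9): turn R to N, flip to black, move to (2,9). |black|=6
Step 3: on WHITE (2,9): turn R to E, flip to black, move to (2,10). |black|=7
Step 4: on WHITE (2,10): turn R to S, flip to black, move to (3,10). |black|=8
Step 5: on BLACK (3,10): turn L to E, flip to white, move to (3,11). |black|=7
Step 6: on WHITE (3,11): turn R to S, flip to black, move to (4,11). |black|=8
Step 7: on WHITE (4,11): turn R to W, flip to black, move to (4,10). |black|=9

Answer: 4 10 W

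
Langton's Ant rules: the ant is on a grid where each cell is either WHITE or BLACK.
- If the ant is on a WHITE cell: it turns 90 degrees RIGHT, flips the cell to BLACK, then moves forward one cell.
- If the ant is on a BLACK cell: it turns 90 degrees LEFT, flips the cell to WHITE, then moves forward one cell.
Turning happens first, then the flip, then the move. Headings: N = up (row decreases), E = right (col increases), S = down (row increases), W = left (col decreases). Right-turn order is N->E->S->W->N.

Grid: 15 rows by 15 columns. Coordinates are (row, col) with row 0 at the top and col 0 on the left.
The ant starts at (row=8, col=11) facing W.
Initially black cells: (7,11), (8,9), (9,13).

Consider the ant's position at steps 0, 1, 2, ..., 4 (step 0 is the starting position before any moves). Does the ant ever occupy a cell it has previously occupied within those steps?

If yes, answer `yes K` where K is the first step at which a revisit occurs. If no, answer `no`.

Answer: no

Derivation:
Step 1: on WHITE (8,11): turn R to N, flip to black, move to (7,11). |black|=4 — new cell
Step 2: on BLACK (7,11): turn L to W, flip to white, move to (7,10). |black|=3 — new cell
Step 3: on WHITE (7,10): turn R to N, flip to black, move to (6,10). |black|=4 — new cell
Step 4: on WHITE (6,10): turn R to E, flip to black, move to (6,11). |black|=5 — new cell
No revisit within 4 steps.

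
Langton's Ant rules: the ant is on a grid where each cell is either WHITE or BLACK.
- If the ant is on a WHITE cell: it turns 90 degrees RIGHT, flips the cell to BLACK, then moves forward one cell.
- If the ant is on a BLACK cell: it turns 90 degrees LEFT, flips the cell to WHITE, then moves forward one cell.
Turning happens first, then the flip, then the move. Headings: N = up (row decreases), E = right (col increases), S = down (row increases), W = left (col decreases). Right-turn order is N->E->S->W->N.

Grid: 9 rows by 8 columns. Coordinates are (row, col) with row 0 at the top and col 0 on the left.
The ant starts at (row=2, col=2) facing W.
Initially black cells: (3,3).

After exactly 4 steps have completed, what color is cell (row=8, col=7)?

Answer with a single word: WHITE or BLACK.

Step 1: on WHITE (2,2): turn R to N, flip to black, move to (1,2). |black|=2
Step 2: on WHITE (1,2): turn R to E, flip to black, move to (1,3). |black|=3
Step 3: on WHITE (1,3): turn R to S, flip to black, move to (2,3). |black|=4
Step 4: on WHITE (2,3): turn R to W, flip to black, move to (2,2). |black|=5

Answer: WHITE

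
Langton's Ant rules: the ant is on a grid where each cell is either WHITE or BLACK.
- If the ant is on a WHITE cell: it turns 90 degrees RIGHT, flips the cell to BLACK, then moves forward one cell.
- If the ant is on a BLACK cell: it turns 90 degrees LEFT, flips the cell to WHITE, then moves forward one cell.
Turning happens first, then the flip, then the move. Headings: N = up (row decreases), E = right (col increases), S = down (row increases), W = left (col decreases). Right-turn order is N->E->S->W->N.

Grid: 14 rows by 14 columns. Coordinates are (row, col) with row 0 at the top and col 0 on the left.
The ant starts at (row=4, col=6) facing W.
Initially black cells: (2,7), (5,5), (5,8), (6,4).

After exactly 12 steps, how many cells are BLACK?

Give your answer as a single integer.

Step 1: on WHITE (4,6): turn R to N, flip to black, move to (3,6). |black|=5
Step 2: on WHITE (3,6): turn R to E, flip to black, move to (3,7). |black|=6
Step 3: on WHITE (3,7): turn R to S, flip to black, move to (4,7). |black|=7
Step 4: on WHITE (4,7): turn R to W, flip to black, move to (4,6). |black|=8
Step 5: on BLACK (4,6): turn L to S, flip to white, move to (5,6). |black|=7
Step 6: on WHITE (5,6): turn R to W, flip to black, move to (5,5). |black|=8
Step 7: on BLACK (5,5): turn L to S, flip to white, move to (6,5). |black|=7
Step 8: on WHITE (6,5): turn R to W, flip to black, move to (6,4). |black|=8
Step 9: on BLACK (6,4): turn L to S, flip to white, move to (7,4). |black|=7
Step 10: on WHITE (7,4): turn R to W, flip to black, move to (7,3). |black|=8
Step 11: on WHITE (7,3): turn R to N, flip to black, move to (6,3). |black|=9
Step 12: on WHITE (6,3): turn R to E, flip to black, move to (6,4). |black|=10

Answer: 10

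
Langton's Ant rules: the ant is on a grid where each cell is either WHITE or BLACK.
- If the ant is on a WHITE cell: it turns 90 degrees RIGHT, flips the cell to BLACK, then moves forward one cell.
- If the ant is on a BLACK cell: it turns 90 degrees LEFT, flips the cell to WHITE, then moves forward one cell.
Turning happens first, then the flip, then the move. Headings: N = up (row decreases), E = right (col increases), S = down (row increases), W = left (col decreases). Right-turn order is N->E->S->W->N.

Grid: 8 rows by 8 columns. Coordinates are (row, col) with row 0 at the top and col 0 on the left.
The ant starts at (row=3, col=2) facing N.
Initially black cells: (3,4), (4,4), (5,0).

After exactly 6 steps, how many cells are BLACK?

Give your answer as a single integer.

Step 1: on WHITE (3,2): turn R to E, flip to black, move to (3,3). |black|=4
Step 2: on WHITE (3,3): turn R to S, flip to black, move to (4,3). |black|=5
Step 3: on WHITE (4,3): turn R to W, flip to black, move to (4,2). |black|=6
Step 4: on WHITE (4,2): turn R to N, flip to black, move to (3,2). |black|=7
Step 5: on BLACK (3,2): turn L to W, flip to white, move to (3,1). |black|=6
Step 6: on WHITE (3,1): turn R to N, flip to black, move to (2,1). |black|=7

Answer: 7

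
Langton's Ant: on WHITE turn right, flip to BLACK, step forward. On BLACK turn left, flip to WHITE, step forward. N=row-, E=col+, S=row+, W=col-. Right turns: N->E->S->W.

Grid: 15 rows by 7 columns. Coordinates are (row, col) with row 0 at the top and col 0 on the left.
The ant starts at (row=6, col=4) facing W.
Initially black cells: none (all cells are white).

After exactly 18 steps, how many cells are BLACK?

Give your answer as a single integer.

Step 1: on WHITE (6,4): turn R to N, flip to black, move to (5,4). |black|=1
Step 2: on WHITE (5,4): turn R to E, flip to black, move to (5,5). |black|=2
Step 3: on WHITE (5,5): turn R to S, flip to black, move to (6,5). |black|=3
Step 4: on WHITE (6,5): turn R to W, flip to black, move to (6,4). |black|=4
Step 5: on BLACK (6,4): turn L to S, flip to white, move to (7,4). |black|=3
Step 6: on WHITE (7,4): turn R to W, flip to black, move to (7,3). |black|=4
Step 7: on WHITE (7,3): turn R to N, flip to black, move to (6,3). |black|=5
Step 8: on WHITE (6,3): turn R to E, flip to black, move to (6,4). |black|=6
Step 9: on WHITE (6,4): turn R to S, flip to black, move to (7,4). |black|=7
Step 10: on BLACK (7,4): turn L to E, flip to white, move to (7,5). |black|=6
Step 11: on WHITE (7,5): turn R to S, flip to black, move to (8,5). |black|=7
Step 12: on WHITE (8,5): turn R to W, flip to black, move to (8,4). |black|=8
Step 13: on WHITE (8,4): turn R to N, flip to black, move to (7,4). |black|=9
Step 14: on WHITE (7,4): turn R to E, flip to black, move to (7,5). |black|=10
Step 15: on BLACK (7,5): turn L to N, flip to white, move to (6,5). |black|=9
Step 16: on BLACK (6,5): turn L to W, flip to white, move to (6,4). |black|=8
Step 17: on BLACK (6,4): turn L to S, flip to white, move to (7,4). |black|=7
Step 18: on BLACK (7,4): turn L to E, flip to white, move to (7,5). |black|=6

Answer: 6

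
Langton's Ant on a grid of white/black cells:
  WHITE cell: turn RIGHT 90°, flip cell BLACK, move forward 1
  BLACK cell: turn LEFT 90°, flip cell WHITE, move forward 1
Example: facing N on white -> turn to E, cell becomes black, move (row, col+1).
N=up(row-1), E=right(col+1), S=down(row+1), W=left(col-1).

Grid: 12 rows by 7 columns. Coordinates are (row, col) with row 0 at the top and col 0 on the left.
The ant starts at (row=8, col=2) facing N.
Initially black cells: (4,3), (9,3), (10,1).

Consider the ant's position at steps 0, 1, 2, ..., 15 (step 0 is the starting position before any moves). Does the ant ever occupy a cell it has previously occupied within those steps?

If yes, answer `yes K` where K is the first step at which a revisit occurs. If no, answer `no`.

Answer: yes 6

Derivation:
Step 1: on WHITE (8,2): turn R to E, flip to black, move to (8,3). |black|=4 — new cell
Step 2: on WHITE (8,3): turn R to S, flip to black, move to (9,3). |black|=5 — new cell
Step 3: on BLACK (9,3): turn L to E, flip to white, move to (9,4). |black|=4 — new cell
Step 4: on WHITE (9,4): turn R to S, flip to black, move to (10,4). |black|=5 — new cell
Step 5: on WHITE (10,4): turn R to W, flip to black, move to (10,3). |black|=6 — new cell
Step 6: on WHITE (10,3): turn R to N, flip to black, move to (9,3). |black|=7 — REVISIT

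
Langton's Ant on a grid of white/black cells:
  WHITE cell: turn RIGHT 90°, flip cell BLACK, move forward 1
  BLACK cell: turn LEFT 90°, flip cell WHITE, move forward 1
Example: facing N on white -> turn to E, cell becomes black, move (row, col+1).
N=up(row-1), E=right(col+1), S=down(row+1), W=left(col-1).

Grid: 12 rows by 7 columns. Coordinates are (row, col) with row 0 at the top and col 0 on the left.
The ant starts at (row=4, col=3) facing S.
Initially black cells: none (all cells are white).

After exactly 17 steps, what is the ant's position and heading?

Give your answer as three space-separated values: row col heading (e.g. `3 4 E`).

Answer: 4 4 E

Derivation:
Step 1: on WHITE (4,3): turn R to W, flip to black, move to (4,2). |black|=1
Step 2: on WHITE (4,2): turn R to N, flip to black, move to (3,2). |black|=2
Step 3: on WHITE (3,2): turn R to E, flip to black, move to (3,3). |black|=3
Step 4: on WHITE (3,3): turn R to S, flip to black, move to (4,3). |black|=4
Step 5: on BLACK (4,3): turn L to E, flip to white, move to (4,4). |black|=3
Step 6: on WHITE (4,4): turn R to S, flip to black, move to (5,4). |black|=4
Step 7: on WHITE (5,4): turn R to W, flip to black, move to (5,3). |black|=5
Step 8: on WHITE (5,3): turn R to N, flip to black, move to (4,3). |black|=6
Step 9: on WHITE (4,3): turn R to E, flip to black, move to (4,4). |black|=7
Step 10: on BLACK (4,4): turn L to N, flip to white, move to (3,4). |black|=6
Step 11: on WHITE (3,4): turn R to E, flip to black, move to (3,5). |black|=7
Step 12: on WHITE (3,5): turn R to S, flip to black, move to (4,5). |black|=8
Step 13: on WHITE (4,5): turn R to W, flip to black, move to (4,4). |black|=9
Step 14: on WHITE (4,4): turn R to N, flip to black, move to (3,4). |black|=10
Step 15: on BLACK (3,4): turn L to W, flip to white, move to (3,3). |black|=9
Step 16: on BLACK (3,3): turn L to S, flip to white, move to (4,3). |black|=8
Step 17: on BLACK (4,3): turn L to E, flip to white, move to (4,4). |black|=7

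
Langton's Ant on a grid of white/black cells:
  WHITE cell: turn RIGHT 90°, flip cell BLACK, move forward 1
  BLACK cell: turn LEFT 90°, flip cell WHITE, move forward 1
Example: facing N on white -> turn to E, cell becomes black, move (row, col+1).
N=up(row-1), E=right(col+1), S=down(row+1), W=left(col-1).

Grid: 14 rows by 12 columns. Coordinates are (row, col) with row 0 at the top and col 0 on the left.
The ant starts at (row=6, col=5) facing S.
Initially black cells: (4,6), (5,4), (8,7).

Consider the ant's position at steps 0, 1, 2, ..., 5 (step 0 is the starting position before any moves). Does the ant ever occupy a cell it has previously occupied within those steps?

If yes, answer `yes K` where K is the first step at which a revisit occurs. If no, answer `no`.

Step 1: on WHITE (6,5): turn R to W, flip to black, move to (6,4). |black|=4 — new cell
Step 2: on WHITE (6,4): turn R to N, flip to black, move to (5,4). |black|=5 — new cell
Step 3: on BLACK (5,4): turn L to W, flip to white, move to (5,3). |black|=4 — new cell
Step 4: on WHITE (5,3): turn R to N, flip to black, move to (4,3). |black|=5 — new cell
Step 5: on WHITE (4,3): turn R to E, flip to black, move to (4,4). |black|=6 — new cell
No revisit within 5 steps.

Answer: no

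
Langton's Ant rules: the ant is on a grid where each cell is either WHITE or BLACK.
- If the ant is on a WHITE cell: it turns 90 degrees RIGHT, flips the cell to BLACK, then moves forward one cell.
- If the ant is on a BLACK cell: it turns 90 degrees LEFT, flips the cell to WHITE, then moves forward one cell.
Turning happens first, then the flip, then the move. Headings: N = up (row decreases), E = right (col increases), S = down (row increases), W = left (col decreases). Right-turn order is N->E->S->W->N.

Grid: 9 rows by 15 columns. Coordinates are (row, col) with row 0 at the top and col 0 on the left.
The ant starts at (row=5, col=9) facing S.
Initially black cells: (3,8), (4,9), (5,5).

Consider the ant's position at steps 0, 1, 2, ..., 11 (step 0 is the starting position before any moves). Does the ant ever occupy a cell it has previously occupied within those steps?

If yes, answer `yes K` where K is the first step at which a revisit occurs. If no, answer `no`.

Step 1: on WHITE (5,9): turn R to W, flip to black, move to (5,8). |black|=4 — new cell
Step 2: on WHITE (5,8): turn R to N, flip to black, move to (4,8). |black|=5 — new cell
Step 3: on WHITE (4,8): turn R to E, flip to black, move to (4,9). |black|=6 — new cell
Step 4: on BLACK (4,9): turn L to N, flip to white, move to (3,9). |black|=5 — new cell
Step 5: on WHITE (3,9): turn R to E, flip to black, move to (3,10). |black|=6 — new cell
Step 6: on WHITE (3,10): turn R to S, flip to black, move to (4,10). |black|=7 — new cell
Step 7: on WHITE (4,10): turn R to W, flip to black, move to (4,9). |black|=8 — REVISIT

Answer: yes 7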